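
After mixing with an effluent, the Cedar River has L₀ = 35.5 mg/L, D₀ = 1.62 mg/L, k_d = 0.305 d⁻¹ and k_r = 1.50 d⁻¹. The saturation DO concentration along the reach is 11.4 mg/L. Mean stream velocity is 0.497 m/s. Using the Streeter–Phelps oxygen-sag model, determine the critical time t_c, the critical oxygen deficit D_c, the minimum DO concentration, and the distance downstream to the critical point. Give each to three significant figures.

t_c ≈ 1.17 d; D_c ≈ 5.05 mg/L; min DO ≈ 6.35 mg/L; x_c ≈ 50.2 km

At the critical point dD/dt = 0, so k_d L₀ e^(−k_d t) = k_r D. Substituting D(t) from the Streeter–Phelps equation and solving for t gives
t_c = ln[(k_r/k_d)(1 − D₀(k_r−k_d)/(k_d L₀))] / (k_r−k_d).
Here k_r−k_d = 1.195 d⁻¹ and 1 − D₀(k_r−k_d)/(k_d L₀) = 1 − 1.62×1.195/(0.305×35.5) = 0.8212, so
t_c = ln(4.918 × 0.8212) / 1.195 = 1.396 / 1.195 = 1.168 d.
D_c = (k_d/k_r) L₀ e^(−k_d t_c) = (0.305/1.50) × 35.5 × e^(−0.305×1.168) = 0.2033 × 35.5 × 0.7003 = 5.055 mg/L.
Minimum DO = C_s − D_c = 11.4 − 5.055 = 6.345 mg/L.
x_c = v t_c = 0.497 m/s × 1.168 d × 86400 s/d = 50160 m ≈ 50.2 km.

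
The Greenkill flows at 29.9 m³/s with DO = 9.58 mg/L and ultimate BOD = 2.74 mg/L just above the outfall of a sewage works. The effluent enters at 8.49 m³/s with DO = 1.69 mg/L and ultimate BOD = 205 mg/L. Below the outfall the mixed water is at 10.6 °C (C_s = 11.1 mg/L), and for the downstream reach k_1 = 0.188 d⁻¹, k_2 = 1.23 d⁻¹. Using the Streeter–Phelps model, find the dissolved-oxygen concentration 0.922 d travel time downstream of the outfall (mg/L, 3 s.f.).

DO ≈ 5.60 mg/L

Mixed DO = (29.9×9.58 + 8.49×1.69)/(29.9+8.49) = 300.8/38.39 = 7.835 mg/L.
Mixed L₀ = (29.9×2.74 + 8.49×205)/(38.39) = 1822/38.39 = 47.47 mg/L.
Initial deficit D₀ = C_s − DO₀ = 11.1 − 7.835 = 3.265 mg/L.
D(0.922) = [0.188×47.47/(1.23−0.188)](e^(−0.188×0.922) − e^(−1.23×0.922)) + 3.265 e^(−1.23×0.922)
= 8.565 × (0.8409 − 0.3217) + 3.265 × 0.3217 = 5.497 mg/L.
DO = 11.1 − 5.497 = 5.603 mg/L.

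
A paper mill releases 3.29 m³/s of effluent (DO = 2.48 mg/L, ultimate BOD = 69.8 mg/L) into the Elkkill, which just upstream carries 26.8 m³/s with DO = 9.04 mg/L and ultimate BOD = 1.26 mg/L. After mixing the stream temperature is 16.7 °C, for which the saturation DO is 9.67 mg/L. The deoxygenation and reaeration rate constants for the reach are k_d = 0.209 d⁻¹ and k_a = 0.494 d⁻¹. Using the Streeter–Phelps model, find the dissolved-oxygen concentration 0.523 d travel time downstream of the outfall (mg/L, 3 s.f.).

Mixed DO = (26.8×9.04 + 3.29×2.48)/(26.8+3.29) = 250.4/30.09 = 8.323 mg/L.
Mixed L₀ = (26.8×1.26 + 3.29×69.8)/(30.09) = 263.4/30.09 = 8.754 mg/L.
Initial deficit D₀ = C_s − DO₀ = 9.67 − 8.323 = 1.347 mg/L.
D(0.523) = [0.209×8.754/(0.494−0.209)](e^(−0.209×0.523) − e^(−0.494×0.523)) + 1.347 e^(−0.494×0.523)
= 6.420 × (0.8965 − 0.7723) + 1.347 × 0.7723 = 1.837 mg/L.
DO = 9.67 − 1.837 = 7.833 mg/L.

DO ≈ 7.83 mg/L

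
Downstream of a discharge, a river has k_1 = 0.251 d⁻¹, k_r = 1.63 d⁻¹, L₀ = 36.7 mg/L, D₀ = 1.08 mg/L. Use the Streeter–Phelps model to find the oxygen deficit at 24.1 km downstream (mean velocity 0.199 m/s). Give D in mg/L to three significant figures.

D ≈ 4.13 mg/L

Travel time t = x/v = 24.1 km / (0.199 m/s) = 24100 m / 0.199 m/s = 121100 s = 1.402 d.
k_1 L₀/(k_r−k_1) = 0.251×36.7/(1.63−0.251) = 9.212/1.379 = 6.680 mg/L.
e^(−k_1 t) = e^(−0.251×1.402) = 0.7034; e^(−k_r t) = e^(−1.63×1.402) = 0.1018.
D = 6.680 × (0.7034 − 0.1018) + 1.08 × 0.1018 = 4.019 + 0.1099 = 4.129 mg/L.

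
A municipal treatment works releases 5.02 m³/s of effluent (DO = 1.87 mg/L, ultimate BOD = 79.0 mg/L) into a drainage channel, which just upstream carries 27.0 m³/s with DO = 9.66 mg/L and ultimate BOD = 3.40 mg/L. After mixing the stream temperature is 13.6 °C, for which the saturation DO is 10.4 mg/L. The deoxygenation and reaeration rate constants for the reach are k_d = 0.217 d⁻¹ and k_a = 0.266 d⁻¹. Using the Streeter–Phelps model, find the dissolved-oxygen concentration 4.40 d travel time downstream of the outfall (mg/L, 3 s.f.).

DO ≈ 4.75 mg/L

Mixed DO = (27.0×9.66 + 5.02×1.87)/(27.0+5.02) = 270.2/32.02 = 8.439 mg/L.
Mixed L₀ = (27.0×3.40 + 5.02×79.0)/(32.02) = 488.4/32.02 = 15.25 mg/L.
Initial deficit D₀ = C_s − DO₀ = 10.4 − 8.439 = 1.961 mg/L.
D(4.40) = [0.217×15.25/(0.266−0.217)](e^(−0.217×4.40) − e^(−0.266×4.40)) + 1.961 e^(−0.266×4.40)
= 67.55 × (0.3849 − 0.3102) + 1.961 × 0.3102 = 5.651 mg/L.
DO = 10.4 − 5.651 = 4.749 mg/L.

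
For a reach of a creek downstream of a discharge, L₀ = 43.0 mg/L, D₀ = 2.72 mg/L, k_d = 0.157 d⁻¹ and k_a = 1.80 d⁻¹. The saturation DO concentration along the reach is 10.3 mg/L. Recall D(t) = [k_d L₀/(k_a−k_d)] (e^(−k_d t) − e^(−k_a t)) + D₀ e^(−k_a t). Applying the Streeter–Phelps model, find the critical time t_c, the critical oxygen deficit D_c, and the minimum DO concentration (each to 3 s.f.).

With k_a/k_d = 11.46 and 1 − D₀(k_a−k_d)/(k_d L₀) = 0.3380,
t_c = ln(11.46 × 0.3380) / (1.80 − 0.157) = ln(3.876) / 1.643 = 1.355/1.643 = 0.8245 d.
L(t_c) = L₀ e^(−k_d t_c) = 43.0 × 0.8786 = 37.78 mg/L, and at the critical point k_a D_c = k_d L, so D_c = (0.157/1.80) × 37.78 = 3.295 mg/L.
Minimum DO = C_s − D_c = 10.3 − 3.295 = 7.005 mg/L.

t_c ≈ 0.825 d; D_c ≈ 3.30 mg/L; min DO ≈ 7.00 mg/L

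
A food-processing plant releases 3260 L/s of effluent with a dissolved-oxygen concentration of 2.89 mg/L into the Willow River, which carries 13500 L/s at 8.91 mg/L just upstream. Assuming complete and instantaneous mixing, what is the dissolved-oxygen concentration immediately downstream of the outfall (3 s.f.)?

Flow-weighted mixing: C = (Q_r C_r + Q_w C_w)/(Q_r + Q_w)
= (13500×8.91 + 3260×2.89)/(13500 + 3260) = 129700/16760 = 7.739 mg/L.

7.74 mg/L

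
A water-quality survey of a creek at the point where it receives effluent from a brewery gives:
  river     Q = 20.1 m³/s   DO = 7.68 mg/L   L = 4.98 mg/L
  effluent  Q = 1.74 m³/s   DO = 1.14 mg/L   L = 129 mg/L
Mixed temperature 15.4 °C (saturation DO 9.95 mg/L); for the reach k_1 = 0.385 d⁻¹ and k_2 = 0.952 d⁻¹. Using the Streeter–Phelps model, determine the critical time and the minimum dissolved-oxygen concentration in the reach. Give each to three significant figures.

t_c ≈ 1.03 d; minimum DO ≈ 5.90 mg/L

Mixed DO = (20.1×7.68 + 1.74×1.14)/(20.1+1.74) = 156.4/21.84 = 7.159 mg/L.
Mixed L₀ = (20.1×4.98 + 1.74×129)/(21.84) = 324.6/21.84 = 14.86 mg/L.
Initial deficit D₀ = C_s − DO₀ = 9.95 − 7.159 = 2.791 mg/L.
t_c = (1/0.5670) ln[(0.952/0.385)(1 − 2.791×0.5670/(0.385×14.86))] = 1.764 × ln(1.789) = 1.026 d.
D_c = (0.385/0.952) × 14.86 × e^(−0.385×1.026) = 0.4044 × 14.86 × 0.6738 = 4.049 mg/L.
Minimum DO = 9.95 − 4.049 = 5.901 mg/L.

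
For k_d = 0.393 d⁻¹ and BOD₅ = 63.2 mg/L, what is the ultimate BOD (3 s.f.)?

BOD₅ = L₀(1 − e^(−5k_d)) ⇒ L₀ = BOD₅ / (1 − e^(−5×0.393))
= 63.2 / (1 − 0.1402) = 63.2 / 0.8598 = 73.50 mg/L.

L₀ ≈ 73.5 mg/L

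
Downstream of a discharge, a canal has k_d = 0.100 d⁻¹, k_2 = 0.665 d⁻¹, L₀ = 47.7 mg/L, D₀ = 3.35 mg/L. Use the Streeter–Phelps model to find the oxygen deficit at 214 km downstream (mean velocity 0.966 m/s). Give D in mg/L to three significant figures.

Travel time t = x/v = 214 km / (0.966 m/s) = 214000 m / 0.966 m/s = 221500 s = 2.564 d.
k_d L₀/(k_2−k_d) = 0.100×47.7/(0.665−0.100) = 4.770/0.5650 = 8.442 mg/L.
e^(−k_d t) = e^(−0.100×2.564) = 0.7738; e^(−k_2 t) = e^(−0.665×2.564) = 0.1818.
D = 8.442 × (0.7738 − 0.1818) + 3.35 × 0.1818 = 4.999 + 0.6089 = 5.607 mg/L.

D ≈ 5.61 mg/L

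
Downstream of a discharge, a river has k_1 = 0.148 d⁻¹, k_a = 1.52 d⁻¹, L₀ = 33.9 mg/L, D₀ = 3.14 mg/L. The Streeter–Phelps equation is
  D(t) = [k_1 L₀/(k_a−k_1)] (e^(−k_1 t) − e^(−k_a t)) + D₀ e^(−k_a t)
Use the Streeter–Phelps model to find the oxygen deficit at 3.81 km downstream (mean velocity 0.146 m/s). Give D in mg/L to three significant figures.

Travel time t = x/v = 3.81 km / (0.146 m/s) = 3810 m / 0.146 m/s = 26100 s = 0.3020 d.
k_1 L₀/(k_a−k_1) = 0.148×33.9/(1.52−0.148) = 5.017/1.372 = 3.657 mg/L.
e^(−k_1 t) = e^(−0.148×0.3020) = 0.9563; e^(−k_a t) = e^(−1.52×0.3020) = 0.6319.
D = 3.657 × (0.9563 − 0.6319) + 3.14 × 0.6319 = 1.186 + 1.984 = 3.170 mg/L.

D ≈ 3.17 mg/L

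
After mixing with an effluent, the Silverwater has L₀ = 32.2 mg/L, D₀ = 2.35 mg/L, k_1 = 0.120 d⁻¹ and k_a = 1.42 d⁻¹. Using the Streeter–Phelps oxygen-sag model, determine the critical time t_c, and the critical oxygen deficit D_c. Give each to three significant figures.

At the critical point dD/dt = 0, so k_1 L₀ e^(−k_1 t) = k_a D. Substituting D(t) from the Streeter–Phelps equation and solving for t gives
t_c = ln[(k_a/k_1)(1 − D₀(k_a−k_1)/(k_1 L₀))] / (k_a−k_1).
Here k_a−k_1 = 1.300 d⁻¹ and 1 − D₀(k_a−k_1)/(k_1 L₀) = 1 − 2.35×1.300/(0.120×32.2) = 0.2094, so
t_c = ln(11.83 × 0.2094) / 1.300 = 0.9073 / 1.300 = 0.6979 d.
D_c = (k_1/k_a) L₀ e^(−k_1 t_c) = (0.120/1.42) × 32.2 × e^(−0.120×0.6979) = 0.08451 × 32.2 × 0.9197 = 2.503 mg/L.

t_c ≈ 0.698 d; D_c ≈ 2.50 mg/L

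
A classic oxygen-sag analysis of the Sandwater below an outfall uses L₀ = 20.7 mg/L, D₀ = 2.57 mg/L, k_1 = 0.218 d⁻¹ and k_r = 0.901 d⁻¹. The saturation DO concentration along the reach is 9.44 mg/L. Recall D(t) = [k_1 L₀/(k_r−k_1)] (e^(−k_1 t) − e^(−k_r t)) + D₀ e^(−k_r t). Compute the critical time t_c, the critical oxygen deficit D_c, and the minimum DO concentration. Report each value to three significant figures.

t_c ≈ 1.36 d; D_c ≈ 3.73 mg/L; min DO ≈ 5.71 mg/L

t_c = [1/(k_r−k_1)] ln[(k_r/k_1)(1 − D₀(k_r−k_1)/(k_1 L₀))]
= [1/(0.901−0.218)] ln[(0.901/0.218)(1 − 2.57×0.6830/(0.218×20.7))]
= (1/0.6830) ln[4.133 × 0.6110] = 1.464 × ln(2.525) = 1.464 × 0.9264 = 1.356 d.
L(t_c) = L₀ e^(−k_1 t_c) = 20.7 × 0.7440 = 15.40 mg/L, and at the critical point k_r D_c = k_1 L, so D_c = (0.218/0.901) × 15.40 = 3.726 mg/L.
Minimum DO = C_s − D_c = 9.44 − 3.726 = 5.714 mg/L.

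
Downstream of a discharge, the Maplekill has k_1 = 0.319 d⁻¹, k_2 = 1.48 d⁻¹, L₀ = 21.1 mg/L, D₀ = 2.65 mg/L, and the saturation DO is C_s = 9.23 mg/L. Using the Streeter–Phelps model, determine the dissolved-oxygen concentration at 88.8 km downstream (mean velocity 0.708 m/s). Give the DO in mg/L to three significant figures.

DO ≈ 5.95 mg/L

Travel time t = x/v = 88.8 km / (0.708 m/s) = 88800 m / 0.708 m/s = 125400 s = 1.452 d.
k_1 L₀/(k_2−k_1) = 0.319×21.1/(1.48−0.319) = 6.731/1.161 = 5.798 mg/L.
e^(−k_1 t) = e^(−0.319×1.452) = 0.6293; e^(−k_2 t) = e^(−1.48×1.452) = 0.1167.
D = 5.798 × (0.6293 − 0.1167) + 2.65 × 0.1167 = 2.972 + 0.3092 = 3.281 mg/L.
DO = C_s − D = 9.23 − 3.281 = 5.949 mg/L.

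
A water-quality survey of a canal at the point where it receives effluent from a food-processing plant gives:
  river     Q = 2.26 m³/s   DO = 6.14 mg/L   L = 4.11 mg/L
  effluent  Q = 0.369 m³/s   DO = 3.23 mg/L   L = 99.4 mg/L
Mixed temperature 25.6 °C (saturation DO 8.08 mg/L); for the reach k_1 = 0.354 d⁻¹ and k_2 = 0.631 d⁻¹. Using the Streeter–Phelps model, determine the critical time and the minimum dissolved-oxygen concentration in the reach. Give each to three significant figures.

t_c ≈ 1.69 d; minimum DO ≈ 2.68 mg/L

Mixed DO = (2.26×6.14 + 0.369×3.23)/(2.26+0.369) = 15.07/2.629 = 5.732 mg/L.
Mixed L₀ = (2.26×4.11 + 0.369×99.4)/(2.629) = 45.97/2.629 = 17.48 mg/L.
Initial deficit D₀ = C_s − DO₀ = 8.08 − 5.732 = 2.348 mg/L.
t_c = (1/0.2770) ln[(0.631/0.354)(1 − 2.348×0.2770/(0.354×17.48))] = 3.610 × ln(1.595) = 1.686 d.
D_c = (0.354/0.631) × 17.48 × e^(−0.354×1.686) = 0.5610 × 17.48 × 0.5506 = 5.401 mg/L.
Minimum DO = 8.08 − 5.401 = 2.679 mg/L.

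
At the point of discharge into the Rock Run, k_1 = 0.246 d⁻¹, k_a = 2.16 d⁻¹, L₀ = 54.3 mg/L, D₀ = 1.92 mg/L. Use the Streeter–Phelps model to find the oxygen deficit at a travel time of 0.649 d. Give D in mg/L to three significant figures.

k_1 L₀/(k_a−k_1) = 0.246×54.3/(2.16−0.246) = 13.36/1.914 = 6.979 mg/L.
e^(−k_1 t) = e^(−0.246×0.6490) = 0.8524; e^(−k_a t) = e^(−2.16×0.6490) = 0.2461.
D = 6.979 × (0.8524 − 0.2461) + 1.92 × 0.2461 = 4.231 + 0.4726 = 4.704 mg/L.

D ≈ 4.70 mg/L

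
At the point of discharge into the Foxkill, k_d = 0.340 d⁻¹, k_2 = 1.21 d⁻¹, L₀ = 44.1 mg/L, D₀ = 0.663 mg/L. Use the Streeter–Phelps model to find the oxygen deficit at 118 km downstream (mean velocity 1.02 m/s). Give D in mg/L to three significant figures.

Travel time t = x/v = 118 km / (1.02 m/s) = 118000 m / 1.02 m/s = 115700 s = 1.339 d.
k_d L₀/(k_2−k_d) = 0.340×44.1/(1.21−0.340) = 14.99/0.8700 = 17.23 mg/L.
e^(−k_d t) = e^(−0.340×1.339) = 0.6343; e^(−k_2 t) = e^(−1.21×1.339) = 0.1979.
D = 17.23 × (0.6343 − 0.1979) + 0.663 × 0.1979 = 7.521 + 0.1312 = 7.653 mg/L.

D ≈ 7.65 mg/L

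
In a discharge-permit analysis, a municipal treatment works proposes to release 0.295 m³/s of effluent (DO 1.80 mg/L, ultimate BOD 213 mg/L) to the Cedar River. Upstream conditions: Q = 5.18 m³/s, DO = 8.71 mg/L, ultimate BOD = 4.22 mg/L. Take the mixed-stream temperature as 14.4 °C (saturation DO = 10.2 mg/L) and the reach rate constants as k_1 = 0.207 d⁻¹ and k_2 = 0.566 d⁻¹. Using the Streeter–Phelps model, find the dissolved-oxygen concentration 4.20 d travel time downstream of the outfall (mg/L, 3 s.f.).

DO ≈ 7.12 mg/L

Mixed DO = (5.18×8.71 + 0.295×1.80)/(5.18+0.295) = 45.65/5.475 = 8.338 mg/L.
Mixed L₀ = (5.18×4.22 + 0.295×213)/(5.475) = 84.69/5.475 = 15.47 mg/L.
Initial deficit D₀ = C_s − DO₀ = 10.2 − 8.338 = 1.862 mg/L.
D(4.20) = [0.207×15.47/(0.566−0.207)](e^(−0.207×4.20) − e^(−0.566×4.20)) + 1.862 e^(−0.566×4.20)
= 8.920 × (0.4192 − 0.09281) + 1.862 × 0.09281 = 3.084 mg/L.
DO = 10.2 − 3.084 = 7.116 mg/L.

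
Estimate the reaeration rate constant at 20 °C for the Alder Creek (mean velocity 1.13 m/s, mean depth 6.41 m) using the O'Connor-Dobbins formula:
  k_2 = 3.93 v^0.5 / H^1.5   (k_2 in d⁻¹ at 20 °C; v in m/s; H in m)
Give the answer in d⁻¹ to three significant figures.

k_2 ≈ 0.257 d⁻¹

k_2 = 3.93 × 1.13^0.5 / 6.41^1.5 = 3.93 × 1.063 / 16.23 = 0.2574 d⁻¹.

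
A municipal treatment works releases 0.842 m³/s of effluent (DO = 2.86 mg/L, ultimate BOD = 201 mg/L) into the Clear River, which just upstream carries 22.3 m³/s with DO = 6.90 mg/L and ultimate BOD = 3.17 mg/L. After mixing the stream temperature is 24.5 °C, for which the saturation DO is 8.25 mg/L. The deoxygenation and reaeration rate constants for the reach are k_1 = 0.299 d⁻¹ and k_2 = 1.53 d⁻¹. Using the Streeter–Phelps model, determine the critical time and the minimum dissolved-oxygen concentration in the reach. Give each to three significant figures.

t_c ≈ 0.593 d; minimum DO ≈ 6.55 mg/L

Mixed DO = (22.3×6.90 + 0.842×2.86)/(22.3+0.842) = 156.3/23.14 = 6.753 mg/L.
Mixed L₀ = (22.3×3.17 + 0.842×201)/(23.14) = 239.9/23.14 = 10.37 mg/L.
Initial deficit D₀ = C_s − DO₀ = 8.25 − 6.753 = 1.497 mg/L.
t_c = (1/1.231) ln[(1.53/0.299)(1 − 1.497×1.231/(0.299×10.37))] = 0.8123 × ln(2.075) = 0.5931 d.
D_c = (0.299/1.53) × 10.37 × e^(−0.299×0.5931) = 0.1954 × 10.37 × 0.8375 = 1.697 mg/L.
Minimum DO = 8.25 − 1.697 = 6.553 mg/L.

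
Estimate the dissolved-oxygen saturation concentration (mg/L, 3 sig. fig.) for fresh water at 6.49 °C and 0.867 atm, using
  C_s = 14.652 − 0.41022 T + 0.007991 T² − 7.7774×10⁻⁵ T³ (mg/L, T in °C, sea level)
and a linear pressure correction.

C_s ≈ 10.7 mg/L

At sea level: C_s = 14.652 − 0.41022×6.49 + 0.007991×6.49² − 7.7774×10⁻⁵×6.49³ = 12.30 mg/L.
Pressure correction: C_s' = 12.30 × 0.867 = 10.67 mg/L.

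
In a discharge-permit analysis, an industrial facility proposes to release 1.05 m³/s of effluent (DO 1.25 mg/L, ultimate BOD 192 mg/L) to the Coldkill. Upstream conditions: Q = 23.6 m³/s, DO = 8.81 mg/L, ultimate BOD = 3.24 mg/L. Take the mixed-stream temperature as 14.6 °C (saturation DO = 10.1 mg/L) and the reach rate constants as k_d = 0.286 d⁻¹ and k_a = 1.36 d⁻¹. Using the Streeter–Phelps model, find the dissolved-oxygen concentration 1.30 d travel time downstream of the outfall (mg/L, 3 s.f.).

Mixed DO = (23.6×8.81 + 1.05×1.25)/(23.6+1.05) = 209.2/24.65 = 8.488 mg/L.
Mixed L₀ = (23.6×3.24 + 1.05×192)/(24.65) = 278.1/24.65 = 11.28 mg/L.
Initial deficit D₀ = C_s − DO₀ = 10.1 − 8.488 = 1.612 mg/L.
D(1.30) = [0.286×11.28/(1.36−0.286)](e^(−0.286×1.30) − e^(−1.36×1.30)) + 1.612 e^(−1.36×1.30)
= 3.004 × (0.6895 − 0.1707) + 1.612 × 0.1707 = 1.834 mg/L.
DO = 10.1 − 1.834 = 8.266 mg/L.

DO ≈ 8.27 mg/L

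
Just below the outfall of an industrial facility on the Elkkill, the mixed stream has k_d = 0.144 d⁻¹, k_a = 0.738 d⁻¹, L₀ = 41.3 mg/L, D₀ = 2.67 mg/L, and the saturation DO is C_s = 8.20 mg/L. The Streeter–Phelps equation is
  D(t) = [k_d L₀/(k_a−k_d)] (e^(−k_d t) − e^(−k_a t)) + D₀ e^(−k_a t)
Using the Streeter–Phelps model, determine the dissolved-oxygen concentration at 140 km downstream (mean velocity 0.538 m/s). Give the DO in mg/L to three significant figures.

Travel time t = x/v = 140 km / (0.538 m/s) = 140000 m / 0.538 m/s = 260200 s = 3.012 d.
k_d L₀/(k_a−k_d) = 0.144×41.3/(0.738−0.144) = 5.947/0.5940 = 10.01 mg/L.
e^(−k_d t) = e^(−0.144×3.012) = 0.6481; e^(−k_a t) = e^(−0.738×3.012) = 0.1083.
D = 10.01 × (0.6481 − 0.1083) + 2.67 × 0.1083 = 5.404 + 0.2892 = 5.694 mg/L.
DO = C_s − D = 8.20 − 5.694 = 2.506 mg/L.

DO ≈ 2.51 mg/L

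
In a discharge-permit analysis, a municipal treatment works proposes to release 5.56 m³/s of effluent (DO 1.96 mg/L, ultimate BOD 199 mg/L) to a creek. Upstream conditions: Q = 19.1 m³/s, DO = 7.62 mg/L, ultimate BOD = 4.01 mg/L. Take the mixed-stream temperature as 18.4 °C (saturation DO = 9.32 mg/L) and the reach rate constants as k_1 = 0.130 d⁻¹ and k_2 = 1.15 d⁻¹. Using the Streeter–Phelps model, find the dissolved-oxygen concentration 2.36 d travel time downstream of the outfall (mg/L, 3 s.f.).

DO ≈ 5.03 mg/L

Mixed DO = (19.1×7.62 + 5.56×1.96)/(19.1+5.56) = 156.4/24.66 = 6.344 mg/L.
Mixed L₀ = (19.1×4.01 + 5.56×199)/(24.66) = 1183/24.66 = 47.97 mg/L.
Initial deficit D₀ = C_s − DO₀ = 9.32 − 6.344 = 2.976 mg/L.
D(2.36) = [0.130×47.97/(1.15−0.130)](e^(−0.130×2.36) − e^(−1.15×2.36)) + 2.976 e^(−1.15×2.36)
= 6.114 × (0.7358 − 0.06627) + 2.976 × 0.06627 = 4.291 mg/L.
DO = 9.32 − 4.291 = 5.029 mg/L.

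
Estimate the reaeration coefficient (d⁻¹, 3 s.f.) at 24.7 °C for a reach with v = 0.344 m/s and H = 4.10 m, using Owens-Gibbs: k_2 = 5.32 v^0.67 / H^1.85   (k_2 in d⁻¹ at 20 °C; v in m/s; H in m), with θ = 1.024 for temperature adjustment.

k_2(20) = 5.32 × 0.344^0.67 / 4.10^1.85 = 5.32 × 0.4892 / 13.60 = 0.1913 d⁻¹.
k_2(24.7) = 0.1913 × 1.024^(24.7−20) = 0.1913 × 1.118 = 0.2139 d⁻¹.

k_2 ≈ 0.214 d⁻¹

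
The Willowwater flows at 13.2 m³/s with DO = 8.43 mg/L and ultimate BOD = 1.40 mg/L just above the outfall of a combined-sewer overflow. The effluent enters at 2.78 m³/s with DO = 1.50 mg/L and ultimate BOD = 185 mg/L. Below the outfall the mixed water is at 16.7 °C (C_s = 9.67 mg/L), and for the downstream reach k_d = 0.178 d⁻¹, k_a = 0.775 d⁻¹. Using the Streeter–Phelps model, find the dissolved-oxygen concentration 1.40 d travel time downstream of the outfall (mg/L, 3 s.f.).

Mixed DO = (13.2×8.43 + 2.78×1.50)/(13.2+2.78) = 115.4/15.98 = 7.224 mg/L.
Mixed L₀ = (13.2×1.40 + 2.78×185)/(15.98) = 532.8/15.98 = 33.34 mg/L.
Initial deficit D₀ = C_s − DO₀ = 9.67 − 7.224 = 2.446 mg/L.
D(1.40) = [0.178×33.34/(0.775−0.178)](e^(−0.178×1.40) − e^(−0.775×1.40)) + 2.446 e^(−0.775×1.40)
= 9.941 × (0.7794 − 0.3379) + 2.446 × 0.3379 = 5.215 mg/L.
DO = 9.67 − 5.215 = 4.455 mg/L.

DO ≈ 4.45 mg/L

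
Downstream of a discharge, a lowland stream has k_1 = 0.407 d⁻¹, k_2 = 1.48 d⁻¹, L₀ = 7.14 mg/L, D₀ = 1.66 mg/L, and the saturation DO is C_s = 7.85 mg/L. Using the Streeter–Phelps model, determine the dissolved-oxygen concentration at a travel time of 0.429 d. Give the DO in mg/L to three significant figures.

DO ≈ 6.13 mg/L

k_1 L₀/(k_2−k_1) = 0.407×7.14/(1.48−0.407) = 2.906/1.073 = 2.708 mg/L.
e^(−k_1 t) = e^(−0.407×0.4290) = 0.8398; e^(−k_2 t) = e^(−1.48×0.4290) = 0.5300.
D = 2.708 × (0.8398 − 0.5300) + 1.66 × 0.5300 = 0.8391 + 0.8798 = 1.719 mg/L.
DO = C_s − D = 7.85 − 1.719 = 6.131 mg/L.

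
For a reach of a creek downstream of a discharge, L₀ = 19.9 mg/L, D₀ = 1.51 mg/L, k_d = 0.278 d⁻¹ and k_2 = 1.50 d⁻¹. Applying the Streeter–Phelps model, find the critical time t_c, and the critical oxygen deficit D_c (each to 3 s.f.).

t_c = [1/(k_2−k_d)] ln[(k_2/k_d)(1 − D₀(k_2−k_d)/(k_d L₀))]
= [1/(1.50−0.278)] ln[(1.50/0.278)(1 − 1.51×1.222/(0.278×19.9))]
= (1/1.222) ln[5.396 × 0.6665] = 0.8183 × ln(3.596) = 0.8183 × 1.280 = 1.047 d.
D_c = (k_d/k_2) L₀ e^(−k_d t_c) = (0.278/1.50) × 19.9 × e^(−0.278×1.047) = 0.1853 × 19.9 × 0.7474 = 2.757 mg/L.

t_c ≈ 1.05 d; D_c ≈ 2.76 mg/L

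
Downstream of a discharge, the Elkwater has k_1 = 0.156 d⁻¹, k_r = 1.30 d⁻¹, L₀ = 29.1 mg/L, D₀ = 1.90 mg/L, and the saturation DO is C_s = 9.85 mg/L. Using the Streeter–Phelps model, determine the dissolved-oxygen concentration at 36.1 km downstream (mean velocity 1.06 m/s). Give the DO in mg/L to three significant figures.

Travel time t = x/v = 36.1 km / (1.06 m/s) = 36100 m / 1.06 m/s = 34060 s = 0.3942 d.
k_1 L₀/(k_r−k_1) = 0.156×29.1/(1.30−0.156) = 4.540/1.144 = 3.968 mg/L.
e^(−k_1 t) = e^(−0.156×0.3942) = 0.9404; e^(−k_r t) = e^(−1.30×0.3942) = 0.5990.
D = 3.968 × (0.9404 − 0.5990) + 1.90 × 0.5990 = 1.354 + 1.138 = 2.493 mg/L.
DO = C_s − D = 9.85 − 2.493 = 7.357 mg/L.

DO ≈ 7.36 mg/L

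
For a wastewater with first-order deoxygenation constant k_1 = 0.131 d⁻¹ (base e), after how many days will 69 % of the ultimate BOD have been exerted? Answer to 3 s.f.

t ≈ 8.94 d

y/L₀ = 1 − e^(−k_1 t) = 0.69 ⇒ e^(−k_1 t) = 0.310
t = −ln(0.310) / 0.131 = 1.171 / 0.131 = 8.940 d.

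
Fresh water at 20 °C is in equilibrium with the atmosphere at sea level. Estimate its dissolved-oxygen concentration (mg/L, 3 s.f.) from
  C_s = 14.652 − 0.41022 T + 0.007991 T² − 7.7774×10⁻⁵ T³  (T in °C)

C_s ≈ 9.02 mg/L

C_s = 14.652 − 0.41022×20 + 0.007991×20² − 7.7774×10⁻⁵×20³ = 9.022 mg/L.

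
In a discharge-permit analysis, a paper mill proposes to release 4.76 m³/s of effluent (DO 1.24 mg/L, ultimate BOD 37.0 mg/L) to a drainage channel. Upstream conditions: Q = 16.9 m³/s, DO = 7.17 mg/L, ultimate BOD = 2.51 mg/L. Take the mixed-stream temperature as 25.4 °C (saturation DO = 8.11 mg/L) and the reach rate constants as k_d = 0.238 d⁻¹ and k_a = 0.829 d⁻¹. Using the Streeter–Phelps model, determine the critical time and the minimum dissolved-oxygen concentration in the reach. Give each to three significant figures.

Mixed DO = (16.9×7.17 + 4.76×1.24)/(16.9+4.76) = 127.1/21.66 = 5.867 mg/L.
Mixed L₀ = (16.9×2.51 + 4.76×37.0)/(21.66) = 218.5/21.66 = 10.09 mg/L.
Initial deficit D₀ = C_s − DO₀ = 8.11 − 5.867 = 2.243 mg/L.
t_c = (1/0.5910) ln[(0.829/0.238)(1 − 2.243×0.5910/(0.238×10.09))] = 1.692 × ln(1.560) = 0.7526 d.
D_c = (0.238/0.829) × 10.09 × e^(−0.238×0.7526) = 0.2871 × 10.09 × 0.8360 = 2.422 mg/L.
Minimum DO = 8.11 − 2.422 = 5.688 mg/L.

t_c ≈ 0.753 d; minimum DO ≈ 5.69 mg/L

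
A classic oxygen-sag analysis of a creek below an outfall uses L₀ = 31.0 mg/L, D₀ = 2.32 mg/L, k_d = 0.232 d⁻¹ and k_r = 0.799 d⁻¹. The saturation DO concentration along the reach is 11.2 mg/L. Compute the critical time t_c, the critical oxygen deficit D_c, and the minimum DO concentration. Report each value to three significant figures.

t_c ≈ 1.82 d; D_c ≈ 5.89 mg/L; min DO ≈ 5.31 mg/L

With k_r/k_d = 3.444 and 1 − D₀(k_r−k_d)/(k_d L₀) = 0.8171,
t_c = ln(3.444 × 0.8171) / (0.799 − 0.232) = ln(2.814) / 0.5670 = 1.035/0.5670 = 1.825 d.
L(t_c) = L₀ e^(−k_d t_c) = 31.0 × 0.6549 = 20.30 mg/L, and at the critical point k_r D_c = k_d L, so D_c = (0.232/0.799) × 20.30 = 5.895 mg/L.
Minimum DO = C_s − D_c = 11.2 − 5.895 = 5.305 mg/L.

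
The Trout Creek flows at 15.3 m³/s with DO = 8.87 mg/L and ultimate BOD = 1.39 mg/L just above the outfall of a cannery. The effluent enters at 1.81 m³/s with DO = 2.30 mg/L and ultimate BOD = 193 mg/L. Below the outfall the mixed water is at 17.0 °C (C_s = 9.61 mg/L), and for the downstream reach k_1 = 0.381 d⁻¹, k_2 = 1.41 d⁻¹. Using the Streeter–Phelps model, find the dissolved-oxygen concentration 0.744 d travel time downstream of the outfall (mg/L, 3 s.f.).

DO ≈ 5.88 mg/L

Mixed DO = (15.3×8.87 + 1.81×2.30)/(15.3+1.81) = 139.9/17.11 = 8.175 mg/L.
Mixed L₀ = (15.3×1.39 + 1.81×193)/(17.11) = 370.6/17.11 = 21.66 mg/L.
Initial deficit D₀ = C_s − DO₀ = 9.61 − 8.175 = 1.435 mg/L.
D(0.744) = [0.381×21.66/(1.41−0.381)](e^(−0.381×0.744) − e^(−1.41×0.744)) + 1.435 e^(−1.41×0.744)
= 8.020 × (0.7532 − 0.3503) + 1.435 × 0.3503 = 3.734 mg/L.
DO = 9.61 − 3.734 = 5.876 mg/L.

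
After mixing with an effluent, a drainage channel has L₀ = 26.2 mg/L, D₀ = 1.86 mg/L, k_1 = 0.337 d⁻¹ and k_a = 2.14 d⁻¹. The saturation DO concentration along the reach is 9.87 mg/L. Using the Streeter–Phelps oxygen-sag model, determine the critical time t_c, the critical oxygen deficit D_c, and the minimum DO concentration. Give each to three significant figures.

With k_a/k_1 = 6.350 and 1 − D₀(k_a−k_1)/(k_1 L₀) = 0.6202,
t_c = ln(6.350 × 0.6202) / (2.14 − 0.337) = ln(3.938) / 1.803 = 1.371/1.803 = 0.7603 d.
L(t_c) = L₀ e^(−k_1 t_c) = 26.2 × 0.7740 = 20.28 mg/L, and at the critical point k_a D_c = k_1 L, so D_c = (0.337/2.14) × 20.28 = 3.193 mg/L.
Minimum DO = C_s − D_c = 9.87 − 3.193 = 6.677 mg/L.

t_c ≈ 0.760 d; D_c ≈ 3.19 mg/L; min DO ≈ 6.68 mg/L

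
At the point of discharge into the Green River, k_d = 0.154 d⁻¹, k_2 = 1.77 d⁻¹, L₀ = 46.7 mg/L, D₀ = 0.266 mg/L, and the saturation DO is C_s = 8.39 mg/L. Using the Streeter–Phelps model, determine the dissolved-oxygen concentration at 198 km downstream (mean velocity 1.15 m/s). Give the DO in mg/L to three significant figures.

DO ≈ 5.24 mg/L

Travel time t = x/v = 198 km / (1.15 m/s) = 198000 m / 1.15 m/s = 172200 s = 1.993 d.
k_d L₀/(k_2−k_d) = 0.154×46.7/(1.77−0.154) = 7.192/1.616 = 4.450 mg/L.
e^(−k_d t) = e^(−0.154×1.993) = 0.7357; e^(−k_2 t) = e^(−1.77×1.993) = 0.02939.
D = 4.450 × (0.7357 − 0.02939) + 0.266 × 0.02939 = 3.144 + 0.007817 = 3.151 mg/L.
DO = C_s − D = 8.39 − 3.151 = 5.239 mg/L.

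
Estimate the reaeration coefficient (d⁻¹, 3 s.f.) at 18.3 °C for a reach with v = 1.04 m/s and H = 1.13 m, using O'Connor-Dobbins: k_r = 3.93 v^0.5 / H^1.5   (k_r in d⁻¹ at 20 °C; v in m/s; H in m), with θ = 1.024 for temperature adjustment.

k_r ≈ 3.20 d⁻¹

k_r(20) = 3.93 × 1.04^0.5 / 1.13^1.5 = 3.93 × 1.020 / 1.201 = 3.337 d⁻¹.
k_r(18.3) = 3.337 × 1.024^(18.3−20) = 3.337 × 0.9605 = 3.205 d⁻¹.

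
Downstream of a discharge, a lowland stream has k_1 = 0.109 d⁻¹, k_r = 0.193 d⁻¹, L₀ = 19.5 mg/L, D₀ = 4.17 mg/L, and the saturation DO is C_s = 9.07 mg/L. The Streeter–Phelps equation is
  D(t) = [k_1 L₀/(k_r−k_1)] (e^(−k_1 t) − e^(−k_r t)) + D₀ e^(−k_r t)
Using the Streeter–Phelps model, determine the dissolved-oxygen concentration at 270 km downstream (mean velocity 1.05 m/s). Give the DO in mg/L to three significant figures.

DO ≈ 2.68 mg/L

Travel time t = x/v = 270 km / (1.05 m/s) = 270000 m / 1.05 m/s = 257100 s = 2.976 d.
k_1 L₀/(k_r−k_1) = 0.109×19.5/(0.193−0.109) = 2.126/0.08400 = 25.30 mg/L.
e^(−k_1 t) = e^(−0.109×2.976) = 0.7230; e^(−k_r t) = e^(−0.193×2.976) = 0.5630.
D = 25.30 × (0.7230 − 0.5630) + 4.17 × 0.5630 = 4.046 + 2.348 = 6.394 mg/L.
DO = C_s − D = 9.07 − 6.394 = 2.676 mg/L.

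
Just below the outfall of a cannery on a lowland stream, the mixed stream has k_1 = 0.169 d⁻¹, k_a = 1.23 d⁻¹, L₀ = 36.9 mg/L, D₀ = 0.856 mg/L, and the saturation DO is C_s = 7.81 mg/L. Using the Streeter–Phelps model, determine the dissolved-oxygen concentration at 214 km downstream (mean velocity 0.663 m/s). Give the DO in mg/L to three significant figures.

DO ≈ 4.73 mg/L

Travel time t = x/v = 214 km / (0.663 m/s) = 214000 m / 0.663 m/s = 322800 s = 3.736 d.
k_1 L₀/(k_a−k_1) = 0.169×36.9/(1.23−0.169) = 6.236/1.061 = 5.878 mg/L.
e^(−k_1 t) = e^(−0.169×3.736) = 0.5319; e^(−k_a t) = e^(−1.23×3.736) = 0.01010.
D = 5.878 × (0.5319 − 0.01010) + 0.856 × 0.01010 = 3.067 + 0.008647 = 3.075 mg/L.
DO = C_s − D = 7.81 − 3.075 = 4.735 mg/L.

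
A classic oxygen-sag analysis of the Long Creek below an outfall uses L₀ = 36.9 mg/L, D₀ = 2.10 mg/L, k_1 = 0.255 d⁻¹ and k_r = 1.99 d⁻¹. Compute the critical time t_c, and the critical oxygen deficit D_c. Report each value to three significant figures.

t_c = [1/(k_r−k_1)] ln[(k_r/k_1)(1 − D₀(k_r−k_1)/(k_1 L₀))]
= [1/(1.99−0.255)] ln[(1.99/0.255)(1 − 2.10×1.735/(0.255×36.9))]
= (1/1.735) ln[7.804 × 0.6128] = 0.5764 × ln(4.782) = 0.5764 × 1.565 = 0.9020 d.
L(t_c) = L₀ e^(−k_1 t_c) = 36.9 × 0.7945 = 29.32 mg/L, and at the critical point k_r D_c = k_1 L, so D_c = (0.255/1.99) × 29.32 = 3.757 mg/L.

t_c ≈ 0.902 d; D_c ≈ 3.76 mg/L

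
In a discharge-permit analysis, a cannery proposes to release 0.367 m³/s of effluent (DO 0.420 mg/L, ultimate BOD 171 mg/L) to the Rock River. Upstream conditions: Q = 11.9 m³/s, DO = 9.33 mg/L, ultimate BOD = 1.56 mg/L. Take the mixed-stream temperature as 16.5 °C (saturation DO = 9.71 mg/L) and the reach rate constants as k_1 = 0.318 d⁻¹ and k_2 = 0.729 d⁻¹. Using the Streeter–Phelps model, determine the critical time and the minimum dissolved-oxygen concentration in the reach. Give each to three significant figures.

Mixed DO = (11.9×9.33 + 0.367×0.420)/(11.9+0.367) = 111.2/12.27 = 9.063 mg/L.
Mixed L₀ = (11.9×1.56 + 0.367×171)/(12.27) = 81.32/12.27 = 6.629 mg/L.
Initial deficit D₀ = C_s − DO₀ = 9.71 − 9.063 = 0.6466 mg/L.
t_c = (1/0.4110) ln[(0.729/0.318)(1 − 0.6466×0.4110/(0.318×6.629))] = 2.433 × ln(2.003) = 1.691 d.
D_c = (0.318/0.729) × 6.629 × e^(−0.318×1.691) = 0.4362 × 6.629 × 0.5841 = 1.689 mg/L.
Minimum DO = 9.71 − 1.689 = 8.021 mg/L.

t_c ≈ 1.69 d; minimum DO ≈ 8.02 mg/L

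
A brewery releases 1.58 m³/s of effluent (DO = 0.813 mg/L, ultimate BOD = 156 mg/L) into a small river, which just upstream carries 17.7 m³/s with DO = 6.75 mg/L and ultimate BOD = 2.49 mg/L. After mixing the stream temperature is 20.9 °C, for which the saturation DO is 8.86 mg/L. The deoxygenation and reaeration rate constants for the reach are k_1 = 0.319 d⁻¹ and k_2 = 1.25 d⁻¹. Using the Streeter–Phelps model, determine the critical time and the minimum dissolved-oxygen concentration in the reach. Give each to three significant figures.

Mixed DO = (17.7×6.75 + 1.58×0.813)/(17.7+1.58) = 120.8/19.28 = 6.263 mg/L.
Mixed L₀ = (17.7×2.49 + 1.58×156)/(19.28) = 290.6/19.28 = 15.07 mg/L.
Initial deficit D₀ = C_s − DO₀ = 8.86 − 6.263 = 2.597 mg/L.
t_c = (1/0.9310) ln[(1.25/0.319)(1 − 2.597×0.9310/(0.319×15.07))] = 1.074 × ln(1.948) = 0.7163 d.
D_c = (0.319/1.25) × 15.07 × e^(−0.319×0.7163) = 0.2552 × 15.07 × 0.7957 = 3.060 mg/L.
Minimum DO = 8.86 − 3.060 = 5.800 mg/L.

t_c ≈ 0.716 d; minimum DO ≈ 5.80 mg/L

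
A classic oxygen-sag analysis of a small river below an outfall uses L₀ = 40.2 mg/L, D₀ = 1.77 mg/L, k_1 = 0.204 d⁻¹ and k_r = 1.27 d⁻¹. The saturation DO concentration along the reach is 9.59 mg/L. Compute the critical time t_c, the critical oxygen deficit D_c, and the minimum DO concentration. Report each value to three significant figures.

t_c ≈ 1.47 d; D_c ≈ 4.78 mg/L; min DO ≈ 4.81 mg/L

t_c = [1/(k_r−k_1)] ln[(k_r/k_1)(1 − D₀(k_r−k_1)/(k_1 L₀))]
= [1/(1.27−0.204)] ln[(1.27/0.204)(1 − 1.77×1.066/(0.204×40.2))]
= (1/1.066) ln[6.225 × 0.7699] = 0.9381 × ln(4.793) = 0.9381 × 1.567 = 1.470 d.
L(t_c) = L₀ e^(−k_1 t_c) = 40.2 × 0.7409 = 29.78 mg/L, and at the critical point k_r D_c = k_1 L, so D_c = (0.204/1.27) × 29.78 = 4.784 mg/L.
Minimum DO = C_s − D_c = 9.59 − 4.784 = 4.806 mg/L.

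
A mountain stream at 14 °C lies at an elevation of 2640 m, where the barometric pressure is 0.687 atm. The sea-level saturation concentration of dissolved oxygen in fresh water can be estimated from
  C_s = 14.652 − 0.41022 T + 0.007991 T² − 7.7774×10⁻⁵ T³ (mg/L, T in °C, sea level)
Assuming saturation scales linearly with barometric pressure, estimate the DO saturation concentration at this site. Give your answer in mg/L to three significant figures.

C_s ≈ 7.05 mg/L

At sea level: C_s = 14.652 − 0.41022×14 + 0.007991×14² − 7.7774×10⁻⁵×14³ = 10.26 mg/L.
Pressure correction: C_s' = 10.26 × 0.687 = 7.050 mg/L.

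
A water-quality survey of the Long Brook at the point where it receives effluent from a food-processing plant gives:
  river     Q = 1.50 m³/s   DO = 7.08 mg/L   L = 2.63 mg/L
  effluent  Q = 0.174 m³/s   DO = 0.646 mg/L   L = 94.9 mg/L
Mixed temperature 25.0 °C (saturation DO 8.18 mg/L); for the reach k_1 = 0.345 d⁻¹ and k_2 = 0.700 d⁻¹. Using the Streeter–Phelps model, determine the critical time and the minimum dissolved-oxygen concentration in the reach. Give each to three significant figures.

t_c ≈ 1.54 d; minimum DO ≈ 4.64 mg/L

Mixed DO = (1.50×7.08 + 0.174×0.646)/(1.50+0.174) = 10.73/1.674 = 6.411 mg/L.
Mixed L₀ = (1.50×2.63 + 0.174×94.9)/(1.674) = 20.46/1.674 = 12.22 mg/L.
Initial deficit D₀ = C_s − DO₀ = 8.18 − 6.411 = 1.769 mg/L.
t_c = (1/0.3550) ln[(0.700/0.345)(1 − 1.769×0.3550/(0.345×12.22))] = 2.817 × ln(1.727) = 1.539 d.
D_c = (0.345/0.700) × 12.22 × e^(−0.345×1.539) = 0.4929 × 12.22 × 0.5881 = 3.542 mg/L.
Minimum DO = 8.18 − 3.542 = 4.638 mg/L.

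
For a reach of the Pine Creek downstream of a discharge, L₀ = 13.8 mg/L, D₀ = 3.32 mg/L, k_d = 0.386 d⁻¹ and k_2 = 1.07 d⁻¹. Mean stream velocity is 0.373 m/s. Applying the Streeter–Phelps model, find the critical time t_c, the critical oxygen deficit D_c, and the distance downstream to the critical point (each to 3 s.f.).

At the critical point dD/dt = 0, so k_d L₀ e^(−k_d t) = k_2 D. Substituting D(t) from the Streeter–Phelps equation and solving for t gives
t_c = ln[(k_2/k_d)(1 − D₀(k_2−k_d)/(k_d L₀))] / (k_2−k_d).
Here k_2−k_d = 0.6840 d⁻¹ and 1 − D₀(k_2−k_d)/(k_d L₀) = 1 − 3.32×0.6840/(0.386×13.8) = 0.5737, so
t_c = ln(2.772 × 0.5737) / 0.6840 = 0.4639 / 0.6840 = 0.6782 d.
L(t_c) = L₀ e^(−k_d t_c) = 13.8 × 0.7697 = 10.62 mg/L, and at the critical point k_2 D_c = k_d L, so D_c = (0.386/1.07) × 10.62 = 3.832 mg/L.
x_c = v t_c = 0.373 m/s × 0.6782 d × 86400 s/d = 21860 m ≈ 21.9 km.

t_c ≈ 0.678 d; D_c ≈ 3.83 mg/L; x_c ≈ 21.9 km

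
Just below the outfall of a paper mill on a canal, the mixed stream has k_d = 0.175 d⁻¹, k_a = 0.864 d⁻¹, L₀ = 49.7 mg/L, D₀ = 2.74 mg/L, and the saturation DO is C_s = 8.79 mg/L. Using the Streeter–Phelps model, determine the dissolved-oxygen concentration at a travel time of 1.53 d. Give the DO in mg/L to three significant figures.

DO ≈ 1.77 mg/L

k_d L₀/(k_a−k_d) = 0.175×49.7/(0.864−0.175) = 8.697/0.6890 = 12.62 mg/L.
e^(−k_d t) = e^(−0.175×1.530) = 0.7651; e^(−k_a t) = e^(−0.864×1.530) = 0.2666.
D = 12.62 × (0.7651 − 0.2666) + 2.74 × 0.2666 = 6.292 + 0.7305 = 7.023 mg/L.
DO = C_s − D = 8.79 − 7.023 = 1.767 mg/L.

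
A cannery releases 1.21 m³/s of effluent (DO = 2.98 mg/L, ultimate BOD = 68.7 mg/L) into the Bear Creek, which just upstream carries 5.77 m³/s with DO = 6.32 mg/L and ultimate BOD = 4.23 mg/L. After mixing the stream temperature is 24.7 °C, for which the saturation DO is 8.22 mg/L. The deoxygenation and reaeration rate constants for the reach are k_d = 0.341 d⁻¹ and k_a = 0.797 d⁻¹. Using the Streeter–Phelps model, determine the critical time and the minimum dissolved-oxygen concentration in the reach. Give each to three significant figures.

t_c ≈ 1.33 d; minimum DO ≈ 4.03 mg/L

Mixed DO = (5.77×6.32 + 1.21×2.98)/(5.77+1.21) = 40.07/6.980 = 5.741 mg/L.
Mixed L₀ = (5.77×4.23 + 1.21×68.7)/(6.980) = 107.5/6.980 = 15.41 mg/L.
Initial deficit D₀ = C_s − DO₀ = 8.22 − 5.741 = 2.479 mg/L.
t_c = (1/0.4560) ln[(0.797/0.341)(1 − 2.479×0.4560/(0.341×15.41))] = 2.193 × ln(1.834) = 1.330 d.
D_c = (0.341/0.797) × 15.41 × e^(−0.341×1.330) = 0.4279 × 15.41 × 0.6353 = 4.188 mg/L.
Minimum DO = 8.22 − 4.188 = 4.032 mg/L.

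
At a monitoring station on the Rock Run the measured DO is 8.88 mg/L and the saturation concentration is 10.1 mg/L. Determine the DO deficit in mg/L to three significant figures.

D = C_s − C = 10.1 − 8.88 = 1.22 mg/L.

D ≈ 1.22 mg/L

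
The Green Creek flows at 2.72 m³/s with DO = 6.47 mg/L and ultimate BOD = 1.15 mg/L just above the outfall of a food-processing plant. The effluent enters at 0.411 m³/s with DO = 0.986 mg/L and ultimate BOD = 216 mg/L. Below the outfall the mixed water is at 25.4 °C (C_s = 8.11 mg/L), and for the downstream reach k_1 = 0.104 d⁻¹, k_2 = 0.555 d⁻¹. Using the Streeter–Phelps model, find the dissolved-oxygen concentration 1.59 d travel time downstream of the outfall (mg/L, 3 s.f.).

Mixed DO = (2.72×6.47 + 0.411×0.986)/(2.72+0.411) = 18.00/3.131 = 5.750 mg/L.
Mixed L₀ = (2.72×1.15 + 0.411×216)/(3.131) = 91.90/3.131 = 29.35 mg/L.
Initial deficit D₀ = C_s − DO₀ = 8.11 − 5.750 = 2.360 mg/L.
D(1.59) = [0.104×29.35/(0.555−0.104)](e^(−0.104×1.59) − e^(−0.555×1.59)) + 2.360 e^(−0.555×1.59)
= 6.769 × (0.8476 − 0.4138) + 2.360 × 0.4138 = 3.913 mg/L.
DO = 8.11 − 3.913 = 4.197 mg/L.

DO ≈ 4.20 mg/L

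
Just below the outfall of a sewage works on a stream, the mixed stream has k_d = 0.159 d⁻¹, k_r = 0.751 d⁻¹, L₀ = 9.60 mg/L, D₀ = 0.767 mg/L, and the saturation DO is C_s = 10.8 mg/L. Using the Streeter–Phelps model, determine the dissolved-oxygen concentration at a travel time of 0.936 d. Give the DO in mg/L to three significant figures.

DO ≈ 9.48 mg/L

k_d L₀/(k_r−k_d) = 0.159×9.60/(0.751−0.159) = 1.526/0.5920 = 2.578 mg/L.
e^(−k_d t) = e^(−0.159×0.9360) = 0.8617; e^(−k_r t) = e^(−0.751×0.9360) = 0.4951.
D = 2.578 × (0.8617 − 0.4951) + 0.767 × 0.4951 = 0.9452 + 0.3798 = 1.325 mg/L.
DO = C_s − D = 10.8 − 1.325 = 9.475 mg/L.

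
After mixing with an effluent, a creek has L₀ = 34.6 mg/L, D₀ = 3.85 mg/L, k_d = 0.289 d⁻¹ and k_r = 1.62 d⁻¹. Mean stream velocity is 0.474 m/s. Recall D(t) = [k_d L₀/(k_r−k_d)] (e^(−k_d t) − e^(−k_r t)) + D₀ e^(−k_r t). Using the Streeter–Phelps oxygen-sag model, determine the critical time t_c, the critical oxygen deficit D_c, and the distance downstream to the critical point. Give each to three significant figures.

At the critical point dD/dt = 0, so k_d L₀ e^(−k_d t) = k_r D. Substituting D(t) from the Streeter–Phelps equation and solving for t gives
t_c = ln[(k_r/k_d)(1 − D₀(k_r−k_d)/(k_d L₀))] / (k_r−k_d).
Here k_r−k_d = 1.331 d⁻¹ and 1 − D₀(k_r−k_d)/(k_d L₀) = 1 − 3.85×1.331/(0.289×34.6) = 0.4875, so
t_c = ln(5.606 × 0.4875) / 1.331 = 1.005 / 1.331 = 0.7553 d.
D_c = (k_d/k_r) L₀ e^(−k_d t_c) = (0.289/1.62) × 34.6 × e^(−0.289×0.7553) = 0.1784 × 34.6 × 0.8039 = 4.962 mg/L.
x_c = v t_c = 0.474 m/s × 0.7553 d × 86400 s/d = 30930 m ≈ 30.9 km.

t_c ≈ 0.755 d; D_c ≈ 4.96 mg/L; x_c ≈ 30.9 km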